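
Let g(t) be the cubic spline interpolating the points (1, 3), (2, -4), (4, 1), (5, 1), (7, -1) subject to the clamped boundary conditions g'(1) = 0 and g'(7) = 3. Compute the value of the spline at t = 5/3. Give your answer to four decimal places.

-1.2605

Write σ_i for g''(x_i). With h_i = 1, 2, 1, 2 and divided differences Δ_i = -7, 5/2, 0, -1, the continuity of g' gives the tridiagonal system
  1·σ_0 + 6·σ_1 + 2·σ_2 = 6(Δ_1 - Δ_0) = 57
  2·σ_1 + 6·σ_2 + 1·σ_3 = 6(Δ_2 - Δ_1) = -15
  1·σ_2 + 6·σ_3 + 2·σ_4 = 6(Δ_3 - Δ_2) = -6
Clamped end conditions give two more equations: 2h_0·σ_0 + h_0·σ_1 = 6(Δ_0 - g'(1)) = -42 and h_3·σ_3 + 2h_3·σ_4 = 6(g'(7) - Δ_3) = 24.
Solving: σ_0 = -915/31, σ_1 = 528/31, σ_2 = -243/31, σ_3 = -63/31, σ_4 = 435/62.
On [1, 2], g(t) = 3 + 0·(t - 1) - 915/62·(t - 1)² + 481/62·(t - 1)³.
With (t - 1) = 2/3: g(5/3) = -1055/837.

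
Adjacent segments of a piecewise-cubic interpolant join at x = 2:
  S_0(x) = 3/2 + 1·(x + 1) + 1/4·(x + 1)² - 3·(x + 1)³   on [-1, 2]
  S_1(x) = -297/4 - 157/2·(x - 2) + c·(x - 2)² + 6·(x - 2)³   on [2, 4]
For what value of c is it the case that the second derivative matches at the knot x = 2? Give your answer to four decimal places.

-26.7500

S_0''(x) = 1/2 - 18·(x + 1), so S_0''(2) = -107/2. On the right, S_1''(2) = 2c, so c = -107/4.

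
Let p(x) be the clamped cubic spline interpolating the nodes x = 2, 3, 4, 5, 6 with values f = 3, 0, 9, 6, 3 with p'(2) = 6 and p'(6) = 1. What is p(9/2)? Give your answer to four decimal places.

Put M_i = p'' at the i-th knot. Here h = (1, 1, 1, 1) and Δ = (-3, 9, -3, -3), so the interior equations h_(i-1)·M_(i-1) + 2(h_(i-1)+h_i)·M_i + h_i·M_(i+1) = 6(Δ_i − Δ_(i-1)) read
  1·M_0 + 4·M_1 + 1·M_2 = 6(Δ_1 - Δ_0) = 72
  1·M_1 + 4·M_2 + 1·M_3 = 6(Δ_2 - Δ_1) = -72
  1·M_2 + 4·M_3 + 1·M_4 = 6(Δ_3 - Δ_2) = 0
Clamped end conditions give two more equations: 2h_0·M_0 + h_0·M_1 = 6(Δ_0 - p'(2)) = -54 and h_3·M_3 + 2h_3·M_4 = 6(p'(6) - Δ_3) = 24.
Solving: M_0 = -1265/28, M_1 = 509/14, M_2 = -113/4, M_3 = 65/14, M_4 = 271/28.
On [4, 5], p(x) = 9 + 79/14·(x - 4) - 113/8·(x - 4)² + 307/56·(x - 4)³.
With (x - 4) = 1/2: p(9/2) = 4021/448.

8.9754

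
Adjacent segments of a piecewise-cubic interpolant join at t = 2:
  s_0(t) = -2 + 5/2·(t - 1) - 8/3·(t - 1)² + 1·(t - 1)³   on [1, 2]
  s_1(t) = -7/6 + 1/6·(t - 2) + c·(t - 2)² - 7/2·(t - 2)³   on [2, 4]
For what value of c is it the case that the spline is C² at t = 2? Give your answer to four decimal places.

s_0''(t) = -16/3 + 6·(t - 1), so s_0''(2) = 2/3. On the right, s_1''(2) = 2c, so c = 1/3.

0.3333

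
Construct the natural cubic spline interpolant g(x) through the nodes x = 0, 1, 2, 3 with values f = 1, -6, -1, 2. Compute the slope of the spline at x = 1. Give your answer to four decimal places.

-0.3333

Let M_i = g''(x_i). Step sizes h_i = 1, 1, 1; slopes of the chords Δ_i = (y_(i+1) - y_i)/h_i = -7, 5, 3.
  1·M_0 + 4·M_1 + 1·M_2 = 6(Δ_1 - Δ_0) = 72
  1·M_1 + 4·M_2 + 1·M_3 = 6(Δ_2 - Δ_1) = -12
Natural end conditions: M_0 = M_3 = 0.
Hence M_0 = 0, M_1 = 20, M_2 = -8, M_3 = 0.
On [1, 2], g'(x) = b_1 + 2c_1·(x - 1) + 3d_1·(x - 1)² with b_1 = Δ_1 - h_1(2M_1 + M_2)/6 = -1/3, c_1 = M_1/2 = 10, d_1 = (M_2 - M_1)/(6h_1) = -14/3. So g'(1) = -1/3.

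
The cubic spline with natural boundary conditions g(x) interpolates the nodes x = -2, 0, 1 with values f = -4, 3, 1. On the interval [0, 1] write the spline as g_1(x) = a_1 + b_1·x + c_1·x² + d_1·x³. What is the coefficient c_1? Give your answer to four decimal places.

-2.7500

Write M_i for g''(x_i). With h_i = 2, 1 and divided differences Δ_i = 7/2, -2, the continuity of g' gives the tridiagonal system
  2·M_0 + 6·M_1 + 1·M_2 = 6(Δ_1 - Δ_0) = -33
Natural end conditions: M_0 = M_2 = 0.
Solving: M_0 = 0, M_1 = -11/2, M_2 = 0.
On [0, 1], with g_1(x) = a_1 + b_1·x + c_1·x² + d_1·x³: c_1 = M_1/2 = -11/4, d_1 = (M_2 - M_1)/(6h_1) = 11/12, b_1 = Δ_1 - h_1(2M_1 + M_2)/6 = -1/6.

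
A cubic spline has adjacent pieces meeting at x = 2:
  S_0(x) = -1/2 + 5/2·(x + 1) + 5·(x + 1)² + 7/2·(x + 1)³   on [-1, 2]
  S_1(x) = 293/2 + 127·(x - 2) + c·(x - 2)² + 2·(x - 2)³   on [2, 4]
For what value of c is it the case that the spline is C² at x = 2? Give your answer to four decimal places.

36.5000

S_0''(x) = 10 + 21·(x + 1), so S_0''(2) = 73. On the right, S_1''(2) = 2c, so c = 73/2.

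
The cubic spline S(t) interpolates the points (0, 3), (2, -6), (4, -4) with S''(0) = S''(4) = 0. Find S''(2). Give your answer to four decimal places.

Let σ_i = S''(x_i). Step sizes h_i = 2, 2; slopes of the chords Δ_i = (y_(i+1) - y_i)/h_i = -9/2, 1.
  2·σ_0 + 8·σ_1 + 2·σ_2 = 6(Δ_1 - Δ_0) = 33
Natural end conditions: σ_0 = σ_2 = 0.
Forward elimination and back-substitution give σ_0 = 0, σ_1 = 33/8, σ_2 = 0.

4.1250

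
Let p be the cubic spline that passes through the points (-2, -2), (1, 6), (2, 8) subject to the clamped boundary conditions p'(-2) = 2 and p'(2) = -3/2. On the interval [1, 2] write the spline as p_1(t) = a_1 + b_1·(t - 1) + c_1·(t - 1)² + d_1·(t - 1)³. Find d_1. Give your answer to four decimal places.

-1.9375

Write M_i for p''(x_i). With h_i = 3, 1 and divided differences Δ_i = 8/3, 2, the continuity of p' gives the tridiagonal system
  3·M_0 + 8·M_1 + 1·M_2 = 6(Δ_1 - Δ_0) = -4
Clamped end conditions give two more equations: 2h_0·M_0 + h_0·M_1 = 6(Δ_0 - p'(-2)) = 4 and h_1·M_1 + 2h_1·M_2 = 6(p'(2) - Δ_1) = -21.
Hence M_0 = 7/24, M_1 = 3/4, M_2 = -87/8.
On [1, 2], with p_1(t) = a_1 + b_1·(t - 1) + c_1·(t - 1)² + d_1·(t - 1)³: c_1 = M_1/2 = 3/8, d_1 = (M_2 - M_1)/(6h_1) = -31/16, b_1 = Δ_1 - h_1(2M_1 + M_2)/6 = 57/16.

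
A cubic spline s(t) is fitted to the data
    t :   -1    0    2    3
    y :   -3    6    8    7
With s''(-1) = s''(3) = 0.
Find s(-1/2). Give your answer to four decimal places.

2.0156

With m_i denoting the second derivative at x_i, h_i = 1, 2, 1, and Δ_i = (y_(i+1) − y_i)/h_i = 9, 1, -1:
  1·m_0 + 6·m_1 + 2·m_2 = 6(Δ_1 - Δ_0) = -48
  2·m_1 + 6·m_2 + 1·m_3 = 6(Δ_2 - Δ_1) = -12
Natural end conditions: m_0 = m_3 = 0.
Forward elimination and back-substitution give m_0 = 0, m_1 = -33/4, m_2 = 3/4, m_3 = 0.
On [-1, 0], s(t) = -3 + 83/8·(t + 1) + 0·(t + 1)² - 11/8·(t + 1)³.
With (t + 1) = 1/2: s(-1/2) = 129/64.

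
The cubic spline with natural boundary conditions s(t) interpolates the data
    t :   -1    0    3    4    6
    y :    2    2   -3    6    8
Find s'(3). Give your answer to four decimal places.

6.8830

Put M_i = s'' at the i-th knot. Here h = (1, 3, 1, 2) and Δ = (0, -5/3, 9, 1), so the interior equations h_(i-1)·M_(i-1) + 2(h_(i-1)+h_i)·M_i + h_i·M_(i+1) = 6(Δ_i − Δ_(i-1)) read
  1·M_0 + 8·M_1 + 3·M_2 = 6(Δ_1 - Δ_0) = -10
  3·M_1 + 8·M_2 + 1·M_3 = 6(Δ_2 - Δ_1) = 64
  1·M_2 + 6·M_3 + 2·M_4 = 6(Δ_3 - Δ_2) = -48
Natural end conditions: M_0 = M_4 = 0.
Solving the tridiagonal system: M_0 = 0, M_1 = -883/161, M_2 = 1818/161, M_3 = -1591/161, M_4 = 0.
On [3, 4], s'(t) = b_2 + 2c_2·(t - 3) + 3d_2·(t - 3)² with b_2 = Δ_2 - h_2(2M_2 + M_3)/6 = 6649/966, c_2 = M_2/2 = 909/161, d_2 = (M_3 - M_2)/(6h_2) = -487/138. So s'(3) = 6649/966.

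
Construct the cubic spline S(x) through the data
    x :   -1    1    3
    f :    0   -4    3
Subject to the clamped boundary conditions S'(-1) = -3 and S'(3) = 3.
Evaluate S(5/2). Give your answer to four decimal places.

Put σ_i = S'' at the i-th knot. Here h = (2, 2) and Δ = (-2, 7/2), so the interior equations h_(i-1)·σ_(i-1) + 2(h_(i-1)+h_i)·σ_i + h_i·σ_(i+1) = 6(Δ_i − Δ_(i-1)) read
  2·σ_0 + 8·σ_1 + 2·σ_2 = 6(Δ_1 - Δ_0) = 33
Clamped end conditions give two more equations: 2h_0·σ_0 + h_0·σ_1 = 6(Δ_0 - S'(-1)) = 6 and h_1·σ_1 + 2h_1·σ_2 = 6(S'(3) - Δ_1) = -3.
Solving: σ_0 = -9/8, σ_1 = 21/4, σ_2 = -27/8.
On [1, 3], S(x) = -4 + 9/8·(x - 1) + 21/8·(x - 1)² - 23/32·(x - 1)³.
With (x - 1) = 3/2: S(5/2) = 299/256.

1.1680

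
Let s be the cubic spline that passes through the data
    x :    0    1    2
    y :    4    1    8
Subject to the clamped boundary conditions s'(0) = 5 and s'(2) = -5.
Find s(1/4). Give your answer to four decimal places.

4.0938

Let m_i = s''(x_i). Step sizes h_i = 1, 1; slopes of the chords Δ_i = (y_(i+1) - y_i)/h_i = -3, 7.
  1·m_0 + 4·m_1 + 1·m_2 = 6(Δ_1 - Δ_0) = 60
Clamped end conditions give two more equations: 2h_0·m_0 + h_0·m_1 = 6(Δ_0 - s'(0)) = -48 and h_1·m_1 + 2h_1·m_2 = 6(s'(2) - Δ_1) = -72.
Forward elimination and back-substitution give m_0 = -44, m_1 = 40, m_2 = -56.
On [0, 1], s(x) = 4 + 5·x - 22·x² + 14·x³.
With x = 1/4: s(1/4) = 131/32.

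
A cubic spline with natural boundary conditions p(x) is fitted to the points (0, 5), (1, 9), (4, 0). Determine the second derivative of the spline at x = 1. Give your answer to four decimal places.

Let m_i = p''(x_i). Step sizes h_i = 1, 3; slopes of the chords Δ_i = (y_(i+1) - y_i)/h_i = 4, -3.
  1·m_0 + 8·m_1 + 3·m_2 = 6(Δ_1 - Δ_0) = -42
Natural end conditions: m_0 = m_2 = 0.
Solving the tridiagonal system: m_0 = 0, m_1 = -21/4, m_2 = 0.

-5.2500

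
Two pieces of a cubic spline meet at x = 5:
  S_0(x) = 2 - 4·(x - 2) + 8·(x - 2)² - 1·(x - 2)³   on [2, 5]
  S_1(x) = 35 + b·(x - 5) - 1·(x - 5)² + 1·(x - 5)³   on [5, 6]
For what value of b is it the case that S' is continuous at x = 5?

17

S_0'(x) = -4 + 16·(x - 2) - 3·(x - 2)², so S_0'(5) = 17. On the right, S_1'(5) = b, so b = 17.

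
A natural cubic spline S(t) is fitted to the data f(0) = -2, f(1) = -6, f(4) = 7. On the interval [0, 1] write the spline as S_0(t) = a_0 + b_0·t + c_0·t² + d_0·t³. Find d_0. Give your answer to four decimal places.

1.0417

With M_i denoting the second derivative at x_i, h_i = 1, 3, and Δ_i = (y_(i+1) − y_i)/h_i = -4, 13/3:
  1·M_0 + 8·M_1 + 3·M_2 = 6(Δ_1 - Δ_0) = 50
Natural end conditions: M_0 = M_2 = 0.
Solving the tridiagonal system: M_0 = 0, M_1 = 25/4, M_2 = 0.
On [0, 1], with S_0(t) = a_0 + b_0·t + c_0·t² + d_0·t³: c_0 = M_0/2 = 0, d_0 = (M_1 - M_0)/(6h_0) = 25/24, b_0 = Δ_0 - h_0(2M_0 + M_1)/6 = -121/24.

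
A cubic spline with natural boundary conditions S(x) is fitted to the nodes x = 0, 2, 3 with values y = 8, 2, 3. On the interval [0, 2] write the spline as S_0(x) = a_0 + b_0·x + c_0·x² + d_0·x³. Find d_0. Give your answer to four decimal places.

Put m_i = S'' at the i-th knot. Here h = (2, 1) and Δ = (-3, 1), so the interior equations h_(i-1)·m_(i-1) + 2(h_(i-1)+h_i)·m_i + h_i·m_(i+1) = 6(Δ_i − Δ_(i-1)) read
  2·m_0 + 6·m_1 + 1·m_2 = 6(Δ_1 - Δ_0) = 24
Natural end conditions: m_0 = m_2 = 0.
Hence m_0 = 0, m_1 = 4, m_2 = 0.
On [0, 2], with S_0(x) = a_0 + b_0·x + c_0·x² + d_0·x³: c_0 = m_0/2 = 0, d_0 = (m_1 - m_0)/(6h_0) = 1/3, b_0 = Δ_0 - h_0(2m_0 + m_1)/6 = -13/3.

0.3333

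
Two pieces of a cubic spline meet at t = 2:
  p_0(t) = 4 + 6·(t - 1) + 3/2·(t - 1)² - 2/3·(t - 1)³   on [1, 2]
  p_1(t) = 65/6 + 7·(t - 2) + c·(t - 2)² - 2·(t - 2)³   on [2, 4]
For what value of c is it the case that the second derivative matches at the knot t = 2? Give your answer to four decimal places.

-0.5000

p_0''(t) = 3 - 4·(t - 1), so p_0''(2) = -1. On the right, p_1''(2) = 2c, so c = -1/2.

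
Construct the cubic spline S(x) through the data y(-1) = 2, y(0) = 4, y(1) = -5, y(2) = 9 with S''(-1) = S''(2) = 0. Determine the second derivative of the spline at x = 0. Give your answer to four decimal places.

-26.8000

With m_i denoting the second derivative at x_i, h_i = 1, 1, 1, and Δ_i = (y_(i+1) − y_i)/h_i = 2, -9, 14:
  1·m_0 + 4·m_1 + 1·m_2 = 6(Δ_1 - Δ_0) = -66
  1·m_1 + 4·m_2 + 1·m_3 = 6(Δ_2 - Δ_1) = 138
Natural end conditions: m_0 = m_3 = 0.
Solving: m_0 = 0, m_1 = -134/5, m_2 = 206/5, m_3 = 0.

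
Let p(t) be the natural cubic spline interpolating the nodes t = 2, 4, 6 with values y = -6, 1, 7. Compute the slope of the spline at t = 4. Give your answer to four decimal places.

With σ_i denoting the second derivative at x_i, h_i = 2, 2, and Δ_i = (y_(i+1) − y_i)/h_i = 7/2, 3:
  2·σ_0 + 8·σ_1 + 2·σ_2 = 6(Δ_1 - Δ_0) = -3
Natural end conditions: σ_0 = σ_2 = 0.
Solving: σ_0 = 0, σ_1 = -3/8, σ_2 = 0.
On [4, 6], p'(t) = b_1 + 2c_1·(t - 4) + 3d_1·(t - 4)² with b_1 = Δ_1 - h_1(2σ_1 + σ_2)/6 = 13/4, c_1 = σ_1/2 = -3/16, d_1 = (σ_2 - σ_1)/(6h_1) = 1/32. So p'(4) = 13/4.

3.2500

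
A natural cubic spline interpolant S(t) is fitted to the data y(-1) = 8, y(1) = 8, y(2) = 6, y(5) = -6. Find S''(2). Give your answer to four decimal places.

Write σ_i for S''(x_i). With h_i = 2, 1, 3 and divided differences Δ_i = 0, -2, -4, the continuity of S' gives the tridiagonal system
  2·σ_0 + 6·σ_1 + 1·σ_2 = 6(Δ_1 - Δ_0) = -12
  1·σ_1 + 8·σ_2 + 3·σ_3 = 6(Δ_2 - Δ_1) = -12
Natural end conditions: σ_0 = σ_3 = 0.
Hence σ_0 = 0, σ_1 = -84/47, σ_2 = -60/47, σ_3 = 0.

-1.2766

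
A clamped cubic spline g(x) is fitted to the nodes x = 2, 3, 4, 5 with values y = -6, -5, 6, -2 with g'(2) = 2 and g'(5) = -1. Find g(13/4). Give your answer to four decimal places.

-2.1188

Write σ_i for g''(x_i). With h_i = 1, 1, 1 and divided differences Δ_i = 1, 11, -8, the continuity of g' gives the tridiagonal system
  1·σ_0 + 4·σ_1 + 1·σ_2 = 6(Δ_1 - Δ_0) = 60
  1·σ_1 + 4·σ_2 + 1·σ_3 = 6(Δ_2 - Δ_1) = -114
Clamped end conditions give two more equations: 2h_0·σ_0 + h_0·σ_1 = 6(Δ_0 - g'(2)) = -6 and h_2·σ_2 + 2h_2·σ_3 = 6(g'(5) - Δ_2) = 42.
Hence σ_0 = -94/5, σ_1 = 158/5, σ_2 = -238/5, σ_3 = 224/5.
On [3, 4], g(x) = -5 + 42/5·(x - 3) + 79/5·(x - 3)² - 66/5·(x - 3)³.
With (x - 3) = 1/4: g(13/4) = -339/160.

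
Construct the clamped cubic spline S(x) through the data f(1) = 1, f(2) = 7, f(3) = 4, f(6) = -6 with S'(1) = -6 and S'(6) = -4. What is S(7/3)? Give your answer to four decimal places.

7.4559

Let m_i = S''(x_i). Step sizes h_i = 1, 1, 3; slopes of the chords Δ_i = (y_(i+1) - y_i)/h_i = 6, -3, -10/3.
  1·m_0 + 4·m_1 + 1·m_2 = 6(Δ_1 - Δ_0) = -54
  1·m_1 + 8·m_2 + 3·m_3 = 6(Δ_2 - Δ_1) = -2
Clamped end conditions give two more equations: 2h_0·m_0 + h_0·m_1 = 6(Δ_0 - S'(1)) = 72 and h_2·m_2 + 2h_2·m_3 = 6(S'(6) - Δ_2) = -4.
Solving the tridiagonal system: m_0 = 1434/29, m_1 = -780/29, m_2 = 120/29, m_3 = -238/87.
On [2, 3], S(x) = 7 + 153/29·(x - 2) - 390/29·(x - 2)² + 150/29·(x - 2)³.
With (x - 2) = 1/3: S(7/3) = 1946/261.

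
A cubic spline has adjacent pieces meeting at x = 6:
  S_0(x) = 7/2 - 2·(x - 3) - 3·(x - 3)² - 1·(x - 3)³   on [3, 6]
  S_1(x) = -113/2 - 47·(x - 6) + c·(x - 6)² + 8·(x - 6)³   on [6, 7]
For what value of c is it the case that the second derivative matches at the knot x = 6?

S_0''(x) = -6 - 6·(x - 3), so S_0''(6) = -24. On the right, S_1''(6) = 2c, so c = -12.

-12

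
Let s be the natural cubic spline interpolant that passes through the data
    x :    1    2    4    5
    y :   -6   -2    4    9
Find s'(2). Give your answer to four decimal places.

3.3750

With σ_i denoting the second derivative at x_i, h_i = 1, 2, 1, and Δ_i = (y_(i+1) − y_i)/h_i = 4, 3, 5:
  1·σ_0 + 6·σ_1 + 2·σ_2 = 6(Δ_1 - Δ_0) = -6
  2·σ_1 + 6·σ_2 + 1·σ_3 = 6(Δ_2 - Δ_1) = 12
Natural end conditions: σ_0 = σ_3 = 0.
Solving: σ_0 = 0, σ_1 = -15/8, σ_2 = 21/8, σ_3 = 0.
On [2, 4], s'(x) = b_1 + 2c_1·(x - 2) + 3d_1·(x - 2)² with b_1 = Δ_1 - h_1(2σ_1 + σ_2)/6 = 27/8, c_1 = σ_1/2 = -15/16, d_1 = (σ_2 - σ_1)/(6h_1) = 3/8. So s'(2) = 27/8.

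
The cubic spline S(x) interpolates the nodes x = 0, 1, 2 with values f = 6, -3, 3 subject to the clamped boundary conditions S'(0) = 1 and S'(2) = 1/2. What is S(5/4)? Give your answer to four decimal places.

-2.4551

With M_i denoting the second derivative at x_i, h_i = 1, 1, and Δ_i = (y_(i+1) − y_i)/h_i = -9, 6:
  1·M_0 + 4·M_1 + 1·M_2 = 6(Δ_1 - Δ_0) = 90
Clamped end conditions give two more equations: 2h_0·M_0 + h_0·M_1 = 6(Δ_0 - S'(0)) = -60 and h_1·M_1 + 2h_1·M_2 = 6(S'(2) - Δ_1) = -33.
Forward elimination and back-substitution give M_0 = -211/4, M_1 = 91/2, M_2 = -157/4.
On [1, 2], S(x) = -3 - 21/8·(x - 1) + 91/4·(x - 1)² - 113/8·(x - 1)³.
With (x - 1) = 1/4: S(5/4) = -1257/512.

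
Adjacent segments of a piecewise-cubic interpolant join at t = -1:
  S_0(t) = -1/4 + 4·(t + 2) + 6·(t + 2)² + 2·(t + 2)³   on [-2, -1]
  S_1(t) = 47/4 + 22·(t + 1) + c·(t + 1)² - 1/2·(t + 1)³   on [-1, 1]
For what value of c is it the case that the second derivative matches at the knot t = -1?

12

S_0''(t) = 12 + 12·(t + 2), so S_0''(-1) = 24. On the right, S_1''(-1) = 2c, so c = 12.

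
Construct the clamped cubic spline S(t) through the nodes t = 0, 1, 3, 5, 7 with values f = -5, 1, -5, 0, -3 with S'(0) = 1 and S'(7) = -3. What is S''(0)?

Let M_i = S''(x_i). Step sizes h_i = 1, 2, 2, 2; slopes of the chords Δ_i = (y_(i+1) - y_i)/h_i = 6, -3, 5/2, -3/2.
  1·M_0 + 6·M_1 + 2·M_2 = 6(Δ_1 - Δ_0) = -54
  2·M_1 + 8·M_2 + 2·M_3 = 6(Δ_2 - Δ_1) = 33
  2·M_2 + 8·M_3 + 2·M_4 = 6(Δ_3 - Δ_2) = -24
Clamped end conditions give two more equations: 2h_0·M_0 + h_0·M_1 = 6(Δ_0 - S'(0)) = 30 and h_3·M_3 + 2h_3·M_4 = 6(S'(7) - Δ_3) = -9.
Hence M_0 = 23, M_1 = -16, M_2 = 19/2, M_3 = -11/2, M_4 = 1/2.

23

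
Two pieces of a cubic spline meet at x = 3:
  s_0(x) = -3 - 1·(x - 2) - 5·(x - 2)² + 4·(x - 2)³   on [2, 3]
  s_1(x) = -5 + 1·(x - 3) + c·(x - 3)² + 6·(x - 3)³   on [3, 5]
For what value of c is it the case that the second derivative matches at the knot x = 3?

7

s_0''(x) = -10 + 24·(x - 2), so s_0''(3) = 14. On the right, s_1''(3) = 2c, so c = 7.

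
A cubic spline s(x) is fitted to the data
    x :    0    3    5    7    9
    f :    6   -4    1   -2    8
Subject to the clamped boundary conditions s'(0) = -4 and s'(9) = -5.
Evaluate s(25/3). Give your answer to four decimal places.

Put M_i = s'' at the i-th knot. Here h = (3, 2, 2, 2) and Δ = (-10/3, 5/2, -3/2, 5), so the interior equations h_(i-1)·M_(i-1) + 2(h_(i-1)+h_i)·M_i + h_i·M_(i+1) = 6(Δ_i − Δ_(i-1)) read
  3·M_0 + 10·M_1 + 2·M_2 = 6(Δ_1 - Δ_0) = 35
  2·M_1 + 8·M_2 + 2·M_3 = 6(Δ_2 - Δ_1) = -24
  2·M_2 + 8·M_3 + 2·M_4 = 6(Δ_3 - Δ_2) = 39
Clamped end conditions give two more equations: 2h_0·M_0 + h_0·M_1 = 6(Δ_0 - s'(0)) = 4 and h_3·M_3 + 2h_3·M_4 = 6(s'(9) - Δ_3) = -60.
Hence M_0 = -148/69, M_1 = 388/69, M_2 = -1021/138, M_3 = 826/69, M_4 = -1448/69.
On [7, 9], s(x) = -2 + 277/69·(x - 7) + 413/69·(x - 7)² - 379/138·(x - 7)³.
With (x - 7) = 4/3: s(25/3) = 13942/1863.

7.4836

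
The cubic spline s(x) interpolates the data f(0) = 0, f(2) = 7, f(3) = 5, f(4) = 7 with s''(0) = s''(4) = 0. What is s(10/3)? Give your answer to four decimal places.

Write M_i for s''(x_i). With h_i = 2, 1, 1 and divided differences Δ_i = 7/2, -2, 2, the continuity of s' gives the tridiagonal system
  2·M_0 + 6·M_1 + 1·M_2 = 6(Δ_1 - Δ_0) = -33
  1·M_1 + 4·M_2 + 1·M_3 = 6(Δ_2 - Δ_1) = 24
Natural end conditions: M_0 = M_3 = 0.
Solving: M_0 = 0, M_1 = -156/23, M_2 = 177/23, M_3 = 0.
On [3, 4], s(x) = 5 - 13/23·(x - 3) + 177/46·(x - 3)² - 59/46·(x - 3)³.
With (x - 3) = 1/3: s(10/3) = 3224/621.

5.1916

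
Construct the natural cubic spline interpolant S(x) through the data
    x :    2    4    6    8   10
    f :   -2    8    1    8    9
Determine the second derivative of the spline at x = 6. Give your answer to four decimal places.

Put m_i = S'' at the i-th knot. Here h = (2, 2, 2, 2) and Δ = (5, -7/2, 7/2, 1/2), so the interior equations h_(i-1)·m_(i-1) + 2(h_(i-1)+h_i)·m_i + h_i·m_(i+1) = 6(Δ_i − Δ_(i-1)) read
  2·m_0 + 8·m_1 + 2·m_2 = 6(Δ_1 - Δ_0) = -51
  2·m_1 + 8·m_2 + 2·m_3 = 6(Δ_2 - Δ_1) = 42
  2·m_2 + 8·m_3 + 2·m_4 = 6(Δ_3 - Δ_2) = -18
Natural end conditions: m_0 = m_4 = 0.
Forward elimination and back-substitution give m_0 = 0, m_1 = -951/112, m_2 = 237/28, m_3 = -489/112, m_4 = 0.

8.4643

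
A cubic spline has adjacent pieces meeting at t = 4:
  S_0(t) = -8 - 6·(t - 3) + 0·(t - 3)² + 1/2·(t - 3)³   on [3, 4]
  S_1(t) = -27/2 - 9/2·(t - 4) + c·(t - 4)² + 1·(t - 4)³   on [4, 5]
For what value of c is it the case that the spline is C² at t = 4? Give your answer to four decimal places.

1.5000

S_0''(t) = 0 + 3·(t - 3), so S_0''(4) = 3. On the right, S_1''(4) = 2c, so c = 3/2.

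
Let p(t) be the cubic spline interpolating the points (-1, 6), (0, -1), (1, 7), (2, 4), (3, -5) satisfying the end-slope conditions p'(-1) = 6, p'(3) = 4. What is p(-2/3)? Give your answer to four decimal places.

5.2659

Put σ_i = p'' at the i-th knot. Here h = (1, 1, 1, 1) and Δ = (-7, 8, -3, -9), so the interior equations h_(i-1)·σ_(i-1) + 2(h_(i-1)+h_i)·σ_i + h_i·σ_(i+1) = 6(Δ_i − Δ_(i-1)) read
  1·σ_0 + 4·σ_1 + 1·σ_2 = 6(Δ_1 - Δ_0) = 90
  1·σ_1 + 4·σ_2 + 1·σ_3 = 6(Δ_2 - Δ_1) = -66
  1·σ_2 + 4·σ_3 + 1·σ_4 = 6(Δ_3 - Δ_2) = -36
Clamped end conditions give two more equations: 2h_0·σ_0 + h_0·σ_1 = 6(Δ_0 - p'(-1)) = -78 and h_3·σ_3 + 2h_3·σ_4 = 6(p'(3) - Δ_3) = 78.
Solving: σ_0 = -1703/28, σ_1 = 611/14, σ_2 = -95/4, σ_3 = -205/14, σ_4 = 1297/28.
On [-1, 0], p(t) = 6 + 6·(t + 1) - 1703/56·(t + 1)² + 975/56·(t + 1)³.
With (t + 1) = 1/3: p(-2/3) = 1327/252.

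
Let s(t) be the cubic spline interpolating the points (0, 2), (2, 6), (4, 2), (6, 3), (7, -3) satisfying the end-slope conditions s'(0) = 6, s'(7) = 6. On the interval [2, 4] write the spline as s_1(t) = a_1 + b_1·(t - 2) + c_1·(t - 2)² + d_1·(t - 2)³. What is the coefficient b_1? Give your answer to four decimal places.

-1.8314

With m_i denoting the second derivative at x_i, h_i = 2, 2, 2, 1, and Δ_i = (y_(i+1) − y_i)/h_i = 2, -2, 1/2, -6:
  2·m_0 + 8·m_1 + 2·m_2 = 6(Δ_1 - Δ_0) = -24
  2·m_1 + 8·m_2 + 2·m_3 = 6(Δ_2 - Δ_1) = 15
  2·m_2 + 6·m_3 + 1·m_4 = 6(Δ_3 - Δ_2) = -39
Clamped end conditions give two more equations: 2h_0·m_0 + h_0·m_1 = 6(Δ_0 - s'(0)) = -24 and h_3·m_3 + 2h_3·m_4 = 6(s'(7) - Δ_3) = 72.
Forward elimination and back-substitution give m_0 = -717/172, m_1 = -315/86, m_2 = 1173/172, m_3 = -693/43, m_4 = 3789/86.
On [2, 4], with s_1(t) = a_1 + b_1·(t - 2) + c_1·(t - 2)² + d_1·(t - 2)³: c_1 = m_1/2 = -315/172, d_1 = (m_2 - m_1)/(6h_1) = 601/688, b_1 = Δ_1 - h_1(2m_1 + m_2)/6 = -315/172.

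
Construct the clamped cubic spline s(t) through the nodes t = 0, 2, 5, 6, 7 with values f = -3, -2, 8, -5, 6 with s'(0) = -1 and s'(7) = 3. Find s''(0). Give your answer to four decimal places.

With M_i denoting the second derivative at x_i, h_i = 2, 3, 1, 1, and Δ_i = (y_(i+1) − y_i)/h_i = 1/2, 10/3, -13, 11:
  2·M_0 + 10·M_1 + 3·M_2 = 6(Δ_1 - Δ_0) = 17
  3·M_1 + 8·M_2 + 1·M_3 = 6(Δ_2 - Δ_1) = -98
  1·M_2 + 4·M_3 + 1·M_4 = 6(Δ_3 - Δ_2) = 144
Clamped end conditions give two more equations: 2h_0·M_0 + h_0·M_1 = 6(Δ_0 - s'(0)) = 9 and h_3·M_3 + 2h_3·M_4 = 6(s'(7) - Δ_3) = -48.
Solving the tridiagonal system: M_0 = -1225/564, M_1 = 1247/141, M_2 = -6307/282, M_3 = 7669/141, M_4 = -14437/282.

-2.1720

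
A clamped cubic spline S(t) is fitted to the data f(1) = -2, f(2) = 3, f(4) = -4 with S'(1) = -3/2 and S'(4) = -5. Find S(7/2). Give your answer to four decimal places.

Let M_i = S''(x_i). Step sizes h_i = 1, 2; slopes of the chords Δ_i = (y_(i+1) - y_i)/h_i = 5, -7/2.
  1·M_0 + 6·M_1 + 2·M_2 = 6(Δ_1 - Δ_0) = -51
Clamped end conditions give two more equations: 2h_0·M_0 + h_0·M_1 = 6(Δ_0 - S'(1)) = 39 and h_1·M_1 + 2h_1·M_2 = 6(S'(4) - Δ_1) = -9.
Forward elimination and back-substitution give M_0 = 161/6, M_1 = -44/3, M_2 = 61/12.
On [2, 4], S(t) = 3 + 55/12·(t - 2) - 22/3·(t - 2)² + 79/48·(t - 2)³.
With (t - 2) = 3/2: S(7/2) = -137/128.

-1.0703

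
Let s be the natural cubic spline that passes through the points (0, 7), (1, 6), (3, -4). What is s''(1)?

-4

Let M_i = s''(x_i). Step sizes h_i = 1, 2; slopes of the chords Δ_i = (y_(i+1) - y_i)/h_i = -1, -5.
  1·M_0 + 6·M_1 + 2·M_2 = 6(Δ_1 - Δ_0) = -24
Natural end conditions: M_0 = M_2 = 0.
Hence M_0 = 0, M_1 = -4, M_2 = 0.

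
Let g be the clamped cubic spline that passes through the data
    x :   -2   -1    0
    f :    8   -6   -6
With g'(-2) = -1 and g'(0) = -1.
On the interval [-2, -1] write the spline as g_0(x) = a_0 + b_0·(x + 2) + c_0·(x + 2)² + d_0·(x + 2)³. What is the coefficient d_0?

Put σ_i = g'' at the i-th knot. Here h = (1, 1) and Δ = (-14, 0), so the interior equations h_(i-1)·σ_(i-1) + 2(h_(i-1)+h_i)·σ_i + h_i·σ_(i+1) = 6(Δ_i − Δ_(i-1)) read
  1·σ_0 + 4·σ_1 + 1·σ_2 = 6(Δ_1 - Δ_0) = 84
Clamped end conditions give two more equations: 2h_0·σ_0 + h_0·σ_1 = 6(Δ_0 - g'(-2)) = -78 and h_1·σ_1 + 2h_1·σ_2 = 6(g'(0) - Δ_1) = -6.
Solving the tridiagonal system: σ_0 = -60, σ_1 = 42, σ_2 = -24.
On [-2, -1], with g_0(x) = a_0 + b_0·(x + 2) + c_0·(x + 2)² + d_0·(x + 2)³: c_0 = σ_0/2 = -30, d_0 = (σ_1 - σ_0)/(6h_0) = 17, b_0 = Δ_0 - h_0(2σ_0 + σ_1)/6 = -1.

17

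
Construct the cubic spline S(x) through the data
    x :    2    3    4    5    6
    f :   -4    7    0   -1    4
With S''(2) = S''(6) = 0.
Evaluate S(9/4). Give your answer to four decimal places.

Let M_i = S''(x_i). Step sizes h_i = 1, 1, 1, 1; slopes of the chords Δ_i = (y_(i+1) - y_i)/h_i = 11, -7, -1, 5.
  1·M_0 + 4·M_1 + 1·M_2 = 6(Δ_1 - Δ_0) = -108
  1·M_1 + 4·M_2 + 1·M_3 = 6(Δ_2 - Δ_1) = 36
  1·M_2 + 4·M_3 + 1·M_4 = 6(Δ_3 - Δ_2) = 36
Natural end conditions: M_0 = M_4 = 0.
Solving the tridiagonal system: M_0 = 0, M_1 = -216/7, M_2 = 108/7, M_3 = 36/7, M_4 = 0.
On [2, 3], S(x) = -4 + 113/7·(x - 2) + 0·(x - 2)² - 36/7·(x - 2)³.
With (x - 2) = 1/4: S(9/4) = -5/112.

-0.0446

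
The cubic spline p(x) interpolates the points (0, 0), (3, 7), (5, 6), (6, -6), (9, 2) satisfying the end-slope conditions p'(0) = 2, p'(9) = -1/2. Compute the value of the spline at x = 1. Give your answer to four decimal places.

With M_i denoting the second derivative at x_i, h_i = 3, 2, 1, 3, and Δ_i = (y_(i+1) − y_i)/h_i = 7/3, -1/2, -12, 8/3:
  3·M_0 + 10·M_1 + 2·M_2 = 6(Δ_1 - Δ_0) = -17
  2·M_1 + 6·M_2 + 1·M_3 = 6(Δ_2 - Δ_1) = -69
  1·M_2 + 8·M_3 + 3·M_4 = 6(Δ_3 - Δ_2) = 88
Clamped end conditions give two more equations: 2h_0·M_0 + h_0·M_1 = 6(Δ_0 - p'(0)) = 2 and h_3·M_3 + 2h_3·M_4 = 6(p'(9) - Δ_3) = -19.
Hence M_0 = -35/99, M_1 = 136/99, M_2 = -1469/99, M_3 = 1711/99, M_4 = -1169/99.
On [0, 3], p(x) = 0 + 2·x - 35/198·x² + 19/198·x³.
With x = 1: p(1) = 190/99.

1.9192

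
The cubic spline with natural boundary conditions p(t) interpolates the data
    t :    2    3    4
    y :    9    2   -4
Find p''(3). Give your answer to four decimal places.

1.5000

Let m_i = p''(x_i). Step sizes h_i = 1, 1; slopes of the chords Δ_i = (y_(i+1) - y_i)/h_i = -7, -6.
  1·m_0 + 4·m_1 + 1·m_2 = 6(Δ_1 - Δ_0) = 6
Natural end conditions: m_0 = m_2 = 0.
Solving the tridiagonal system: m_0 = 0, m_1 = 3/2, m_2 = 0.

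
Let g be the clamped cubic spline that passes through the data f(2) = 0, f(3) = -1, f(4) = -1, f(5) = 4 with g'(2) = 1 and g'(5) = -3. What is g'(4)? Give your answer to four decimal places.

Put M_i = g'' at the i-th knot. Here h = (1, 1, 1) and Δ = (-1, 0, 5), so the interior equations h_(i-1)·M_(i-1) + 2(h_(i-1)+h_i)·M_i + h_i·M_(i+1) = 6(Δ_i − Δ_(i-1)) read
  1·M_0 + 4·M_1 + 1·M_2 = 6(Δ_1 - Δ_0) = 6
  1·M_1 + 4·M_2 + 1·M_3 = 6(Δ_2 - Δ_1) = 30
Clamped end conditions give two more equations: 2h_0·M_0 + h_0·M_1 = 6(Δ_0 - g'(2)) = -12 and h_2·M_2 + 2h_2·M_3 = 6(g'(5) - Δ_2) = -48.
Hence M_0 = -82/15, M_1 = -16/15, M_2 = 236/15, M_3 = -478/15.
On [4, 5], g'(x) = b_2 + 2c_2·(x - 4) + 3d_2·(x - 4)² with b_2 = Δ_2 - h_2(2M_2 + M_3)/6 = 76/15, c_2 = M_2/2 = 118/15, d_2 = (M_3 - M_2)/(6h_2) = -119/15. So g'(4) = 76/15.

5.0667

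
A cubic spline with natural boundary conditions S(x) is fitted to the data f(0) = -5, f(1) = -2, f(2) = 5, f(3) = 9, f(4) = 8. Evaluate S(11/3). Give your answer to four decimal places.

Write M_i for S''(x_i). With h_i = 1, 1, 1, 1 and divided differences Δ_i = 3, 7, 4, -1, the continuity of S' gives the tridiagonal system
  1·M_0 + 4·M_1 + 1·M_2 = 6(Δ_1 - Δ_0) = 24
  1·M_1 + 4·M_2 + 1·M_3 = 6(Δ_2 - Δ_1) = -18
  1·M_2 + 4·M_3 + 1·M_4 = 6(Δ_3 - Δ_2) = -30
Natural end conditions: M_0 = M_4 = 0.
Solving the tridiagonal system: M_0 = 0, M_1 = 201/28, M_2 = -33/7, M_3 = -177/28, M_4 = 0.
On [3, 4], S(x) = 9 + 31/28·(x - 3) - 177/56·(x - 3)² + 59/56·(x - 3)³.
With (x - 3) = 2/3: S(11/3) = 1634/189.

8.6455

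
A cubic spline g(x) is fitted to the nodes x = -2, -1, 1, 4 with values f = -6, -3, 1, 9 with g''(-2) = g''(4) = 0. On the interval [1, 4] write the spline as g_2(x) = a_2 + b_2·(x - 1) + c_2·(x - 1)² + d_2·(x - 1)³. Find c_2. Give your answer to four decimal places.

0.3214

With M_i denoting the second derivative at x_i, h_i = 1, 2, 3, and Δ_i = (y_(i+1) − y_i)/h_i = 3, 2, 8/3:
  1·M_0 + 6·M_1 + 2·M_2 = 6(Δ_1 - Δ_0) = -6
  2·M_1 + 10·M_2 + 3·M_3 = 6(Δ_2 - Δ_1) = 4
Natural end conditions: M_0 = M_3 = 0.
Forward elimination and back-substitution give M_0 = 0, M_1 = -17/14, M_2 = 9/14, M_3 = 0.
On [1, 4], with g_2(x) = a_2 + b_2·(x - 1) + c_2·(x - 1)² + d_2·(x - 1)³: c_2 = M_2/2 = 9/28, d_2 = (M_3 - M_2)/(6h_2) = -1/28, b_2 = Δ_2 - h_2(2M_2 + M_3)/6 = 85/42.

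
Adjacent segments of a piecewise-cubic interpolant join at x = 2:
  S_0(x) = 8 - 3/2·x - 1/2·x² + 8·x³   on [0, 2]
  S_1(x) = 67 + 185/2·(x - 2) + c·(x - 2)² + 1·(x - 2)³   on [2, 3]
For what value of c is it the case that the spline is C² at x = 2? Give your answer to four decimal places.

S_0''(x) = -1 + 48·x, so S_0''(2) = 95. On the right, S_1''(2) = 2c, so c = 95/2.

47.5000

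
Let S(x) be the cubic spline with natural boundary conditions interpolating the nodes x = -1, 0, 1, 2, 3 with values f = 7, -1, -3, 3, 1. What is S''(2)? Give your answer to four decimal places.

-15.6429

With M_i denoting the second derivative at x_i, h_i = 1, 1, 1, 1, and Δ_i = (y_(i+1) − y_i)/h_i = -8, -2, 6, -2:
  1·M_0 + 4·M_1 + 1·M_2 = 6(Δ_1 - Δ_0) = 36
  1·M_1 + 4·M_2 + 1·M_3 = 6(Δ_2 - Δ_1) = 48
  1·M_2 + 4·M_3 + 1·M_4 = 6(Δ_3 - Δ_2) = -48
Natural end conditions: M_0 = M_4 = 0.
Solving: M_0 = 0, M_1 = 75/14, M_2 = 102/7, M_3 = -219/14, M_4 = 0.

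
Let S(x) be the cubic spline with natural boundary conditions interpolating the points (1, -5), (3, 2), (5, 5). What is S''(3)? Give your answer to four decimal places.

With M_i denoting the second derivative at x_i, h_i = 2, 2, and Δ_i = (y_(i+1) − y_i)/h_i = 7/2, 3/2:
  2·M_0 + 8·M_1 + 2·M_2 = 6(Δ_1 - Δ_0) = -12
Natural end conditions: M_0 = M_2 = 0.
Hence M_0 = 0, M_1 = -3/2, M_2 = 0.

-1.5000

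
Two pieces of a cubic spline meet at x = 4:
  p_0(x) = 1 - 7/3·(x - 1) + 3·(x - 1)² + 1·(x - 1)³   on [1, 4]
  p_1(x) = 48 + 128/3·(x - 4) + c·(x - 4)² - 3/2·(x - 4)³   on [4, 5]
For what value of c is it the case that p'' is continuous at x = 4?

12

p_0''(x) = 6 + 6·(x - 1), so p_0''(4) = 24. On the right, p_1''(4) = 2c, so c = 12.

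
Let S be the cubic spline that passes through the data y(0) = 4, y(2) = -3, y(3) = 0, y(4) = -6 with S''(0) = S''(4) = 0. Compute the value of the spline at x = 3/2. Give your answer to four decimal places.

-3.2473

Write M_i for S''(x_i). With h_i = 2, 1, 1 and divided differences Δ_i = -7/2, 3, -6, the continuity of S' gives the tridiagonal system
  2·M_0 + 6·M_1 + 1·M_2 = 6(Δ_1 - Δ_0) = 39
  1·M_1 + 4·M_2 + 1·M_3 = 6(Δ_2 - Δ_1) = -54
Natural end conditions: M_0 = M_3 = 0.
Forward elimination and back-substitution give M_0 = 0, M_1 = 210/23, M_2 = -363/23, M_3 = 0.
On [0, 2], S(x) = 4 - 301/46·x + 0·x² + 35/46·x³.
With x = 3/2: S(3/2) = -1195/368.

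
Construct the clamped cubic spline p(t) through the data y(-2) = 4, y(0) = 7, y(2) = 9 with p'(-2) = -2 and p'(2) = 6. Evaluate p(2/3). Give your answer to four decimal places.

With σ_i denoting the second derivative at x_i, h_i = 2, 2, and Δ_i = (y_(i+1) − y_i)/h_i = 3/2, 1:
  2·σ_0 + 8·σ_1 + 2·σ_2 = 6(Δ_1 - Δ_0) = -3
Clamped end conditions give two more equations: 2h_0·σ_0 + h_0·σ_1 = 6(Δ_0 - p'(-2)) = 21 and h_1·σ_1 + 2h_1·σ_2 = 6(p'(2) - Δ_1) = 30.
Solving the tridiagonal system: σ_0 = 61/8, σ_1 = -19/4, σ_2 = 79/8.
On [0, 2], p(t) = 7 + 7/8·t - 19/8·t² + 39/32·t³.
With t = 2/3: p(2/3) = 62/9.

6.8889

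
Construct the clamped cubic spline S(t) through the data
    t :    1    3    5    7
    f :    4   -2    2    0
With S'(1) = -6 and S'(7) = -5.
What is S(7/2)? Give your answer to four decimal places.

Put M_i = S'' at the i-th knot. Here h = (2, 2, 2) and Δ = (-3, 2, -1), so the interior equations h_(i-1)·M_(i-1) + 2(h_(i-1)+h_i)·M_i + h_i·M_(i+1) = 6(Δ_i − Δ_(i-1)) read
  2·M_0 + 8·M_1 + 2·M_2 = 6(Δ_1 - Δ_0) = 30
  2·M_1 + 8·M_2 + 2·M_3 = 6(Δ_2 - Δ_1) = -18
Clamped end conditions give two more equations: 2h_0·M_0 + h_0·M_1 = 6(Δ_0 - S'(1)) = 18 and h_2·M_2 + 2h_2·M_3 = 6(S'(7) - Δ_2) = -24.
Solving the tridiagonal system: M_0 = 41/15, M_1 = 53/15, M_2 = -28/15, M_3 = -76/15.
On [3, 5], S(t) = -2 + 4/15·(t - 3) + 53/30·(t - 3)² - 9/20·(t - 3)³.
With (t - 3) = 1/2: S(7/2) = -237/160.

-1.4813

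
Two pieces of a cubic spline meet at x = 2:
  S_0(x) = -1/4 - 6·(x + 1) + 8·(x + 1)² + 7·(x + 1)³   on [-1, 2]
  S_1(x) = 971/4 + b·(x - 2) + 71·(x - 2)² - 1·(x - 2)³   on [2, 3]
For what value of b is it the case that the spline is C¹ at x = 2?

231

S_0'(x) = -6 + 16·(x + 1) + 21·(x + 1)², so S_0'(2) = 231. On the right, S_1'(2) = b, so b = 231.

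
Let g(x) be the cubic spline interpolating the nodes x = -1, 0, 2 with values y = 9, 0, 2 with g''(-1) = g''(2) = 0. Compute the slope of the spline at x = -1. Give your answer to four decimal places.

Put σ_i = g'' at the i-th knot. Here h = (1, 2) and Δ = (-9, 1), so the interior equations h_(i-1)·σ_(i-1) + 2(h_(i-1)+h_i)·σ_i + h_i·σ_(i+1) = 6(Δ_i − Δ_(i-1)) read
  1·σ_0 + 6·σ_1 + 2·σ_2 = 6(Δ_1 - Δ_0) = 60
Natural end conditions: σ_0 = σ_2 = 0.
Hence σ_0 = 0, σ_1 = 10, σ_2 = 0.
On [-1, 0], g'(x) = b_0 + 2c_0·(x + 1) + 3d_0·(x + 1)² with b_0 = Δ_0 - h_0(2σ_0 + σ_1)/6 = -32/3, c_0 = σ_0/2 = 0, d_0 = (σ_1 - σ_0)/(6h_0) = 5/3. So g'(-1) = -32/3.

-10.6667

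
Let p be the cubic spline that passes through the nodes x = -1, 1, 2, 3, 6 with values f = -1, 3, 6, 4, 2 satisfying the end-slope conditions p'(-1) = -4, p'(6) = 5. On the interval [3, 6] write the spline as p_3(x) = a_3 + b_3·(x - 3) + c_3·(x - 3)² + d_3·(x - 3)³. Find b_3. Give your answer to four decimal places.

-3.2911

Put M_i = p'' at the i-th knot. Here h = (2, 1, 1, 3) and Δ = (2, 3, -2, -2/3), so the interior equations h_(i-1)·M_(i-1) + 2(h_(i-1)+h_i)·M_i + h_i·M_(i+1) = 6(Δ_i − Δ_(i-1)) read
  2·M_0 + 6·M_1 + 1·M_2 = 6(Δ_1 - Δ_0) = 6
  1·M_1 + 4·M_2 + 1·M_3 = 6(Δ_2 - Δ_1) = -30
  1·M_2 + 8·M_3 + 3·M_4 = 6(Δ_3 - Δ_2) = 8
Clamped end conditions give two more equations: 2h_0·M_0 + h_0·M_1 = 6(Δ_0 - p'(-1)) = 36 and h_3·M_3 + 2h_3·M_4 = 6(p'(6) - Δ_3) = 34.
Hence M_0 = 749/79, M_1 = -76/79, M_2 = -568/79, M_3 = -22/79, M_4 = 1376/237.
On [3, 6], with p_3(x) = a_3 + b_3·(x - 3) + c_3·(x - 3)² + d_3·(x - 3)³: c_3 = M_3/2 = -11/79, d_3 = (M_4 - M_3)/(6h_3) = 721/2133, b_3 = Δ_3 - h_3(2M_3 + M_4)/6 = -260/79.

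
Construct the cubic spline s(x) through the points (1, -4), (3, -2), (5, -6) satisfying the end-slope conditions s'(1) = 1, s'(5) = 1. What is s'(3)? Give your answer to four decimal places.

Let σ_i = s''(x_i). Step sizes h_i = 2, 2; slopes of the chords Δ_i = (y_(i+1) - y_i)/h_i = 1, -2.
  2·σ_0 + 8·σ_1 + 2·σ_2 = 6(Δ_1 - Δ_0) = -18
Clamped end conditions give two more equations: 2h_0·σ_0 + h_0·σ_1 = 6(Δ_0 - s'(1)) = 0 and h_1·σ_1 + 2h_1·σ_2 = 6(s'(5) - Δ_1) = 18.
Solving: σ_0 = 9/4, σ_1 = -9/2, σ_2 = 27/4.
On [3, 5], s'(x) = b_1 + 2c_1·(x - 3) + 3d_1·(x - 3)² with b_1 = Δ_1 - h_1(2σ_1 + σ_2)/6 = -5/4, c_1 = σ_1/2 = -9/4, d_1 = (σ_2 - σ_1)/(6h_1) = 15/16. So s'(3) = -5/4.

-1.2500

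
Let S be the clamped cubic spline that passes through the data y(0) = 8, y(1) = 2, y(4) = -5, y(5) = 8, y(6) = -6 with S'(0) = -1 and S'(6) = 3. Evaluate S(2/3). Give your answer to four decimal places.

4.8720

Let M_i = S''(x_i). Step sizes h_i = 1, 3, 1, 1; slopes of the chords Δ_i = (y_(i+1) - y_i)/h_i = -6, -7/3, 13, -14.
  1·M_0 + 8·M_1 + 3·M_2 = 6(Δ_1 - Δ_0) = 22
  3·M_1 + 8·M_2 + 1·M_3 = 6(Δ_2 - Δ_1) = 92
  1·M_2 + 4·M_3 + 1·M_4 = 6(Δ_3 - Δ_2) = -162
Clamped end conditions give two more equations: 2h_0·M_0 + h_0·M_1 = 6(Δ_0 - S'(0)) = -30 and h_3·M_3 + 2h_3·M_4 = 6(S'(6) - Δ_3) = 102.
Forward elimination and back-substitution give M_0 = -754/57, M_1 = -202/57, M_2 = 1208/57, M_3 = -3814/57, M_4 = 4814/57.
On [0, 1], S(x) = 8 - 1·x - 377/57·x² + 92/57·x³.
With x = 2/3: S(2/3) = 7498/1539.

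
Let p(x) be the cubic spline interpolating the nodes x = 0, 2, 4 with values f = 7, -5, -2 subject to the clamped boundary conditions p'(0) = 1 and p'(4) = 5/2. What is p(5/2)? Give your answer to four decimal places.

With m_i denoting the second derivative at x_i, h_i = 2, 2, and Δ_i = (y_(i+1) − y_i)/h_i = -6, 3/2:
  2·m_0 + 8·m_1 + 2·m_2 = 6(Δ_1 - Δ_0) = 45
Clamped end conditions give two more equations: 2h_0·m_0 + h_0·m_1 = 6(Δ_0 - p'(0)) = -42 and h_1·m_1 + 2h_1·m_2 = 6(p'(4) - Δ_1) = 6.
Solving the tridiagonal system: m_0 = -63/4, m_1 = 21/2, m_2 = -15/4.
On [2, 4], p(x) = -5 - 17/4·(x - 2) + 21/4·(x - 2)² - 19/16·(x - 2)³.
With (x - 2) = 1/2: p(5/2) = -763/128.

-5.9609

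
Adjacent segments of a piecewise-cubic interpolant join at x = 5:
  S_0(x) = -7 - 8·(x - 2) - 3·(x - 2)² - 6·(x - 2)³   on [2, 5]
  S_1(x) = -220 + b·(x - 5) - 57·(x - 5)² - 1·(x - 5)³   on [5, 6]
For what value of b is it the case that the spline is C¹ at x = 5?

-188

S_0'(x) = -8 - 6·(x - 2) - 18·(x - 2)², so S_0'(5) = -188. On the right, S_1'(5) = b, so b = -188.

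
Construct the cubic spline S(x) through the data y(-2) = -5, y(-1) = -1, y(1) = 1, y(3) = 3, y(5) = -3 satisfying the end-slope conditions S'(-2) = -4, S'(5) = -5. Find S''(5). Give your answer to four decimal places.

-1.2791

Let σ_i = S''(x_i). Step sizes h_i = 1, 2, 2, 2; slopes of the chords Δ_i = (y_(i+1) - y_i)/h_i = 4, 1, 1, -3.
  1·σ_0 + 6·σ_1 + 2·σ_2 = 6(Δ_1 - Δ_0) = -18
  2·σ_1 + 8·σ_2 + 2·σ_3 = 6(Δ_2 - Δ_1) = 0
  2·σ_2 + 8·σ_3 + 2·σ_4 = 6(Δ_3 - Δ_2) = -24
Clamped end conditions give two more equations: 2h_0·σ_0 + h_0·σ_1 = 6(Δ_0 - S'(-2)) = 48 and h_3·σ_3 + 2h_3·σ_4 = 6(S'(5) - Δ_3) = -12.
Solving the tridiagonal system: σ_0 = 1220/43, σ_1 = -376/43, σ_2 = 131/43, σ_3 = -148/43, σ_4 = -55/43.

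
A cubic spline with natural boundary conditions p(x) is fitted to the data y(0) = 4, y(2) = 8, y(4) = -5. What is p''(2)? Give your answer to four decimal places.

Write σ_i for p''(x_i). With h_i = 2, 2 and divided differences Δ_i = 2, -13/2, the continuity of p' gives the tridiagonal system
  2·σ_0 + 8·σ_1 + 2·σ_2 = 6(Δ_1 - Δ_0) = -51
Natural end conditions: σ_0 = σ_2 = 0.
Solving: σ_0 = 0, σ_1 = -51/8, σ_2 = 0.

-6.3750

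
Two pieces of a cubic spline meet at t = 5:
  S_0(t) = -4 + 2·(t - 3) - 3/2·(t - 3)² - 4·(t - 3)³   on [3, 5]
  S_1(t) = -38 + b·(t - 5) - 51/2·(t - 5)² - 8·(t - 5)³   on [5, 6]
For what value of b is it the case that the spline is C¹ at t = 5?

S_0'(t) = 2 - 3·(t - 3) - 12·(t - 3)², so S_0'(5) = -52. On the right, S_1'(5) = b, so b = -52.

-52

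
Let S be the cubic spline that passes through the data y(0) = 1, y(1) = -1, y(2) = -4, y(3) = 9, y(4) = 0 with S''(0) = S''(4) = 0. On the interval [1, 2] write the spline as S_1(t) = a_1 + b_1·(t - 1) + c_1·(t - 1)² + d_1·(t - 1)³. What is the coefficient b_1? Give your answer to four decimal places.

Write m_i for S''(x_i). With h_i = 1, 1, 1, 1 and divided differences Δ_i = -2, -3, 13, -9, the continuity of S' gives the tridiagonal system
  1·m_0 + 4·m_1 + 1·m_2 = 6(Δ_1 - Δ_0) = -6
  1·m_1 + 4·m_2 + 1·m_3 = 6(Δ_2 - Δ_1) = 96
  1·m_2 + 4·m_3 + 1·m_4 = 6(Δ_3 - Δ_2) = -132
Natural end conditions: m_0 = m_4 = 0.
Solving the tridiagonal system: m_0 = 0, m_1 = -303/28, m_2 = 261/7, m_3 = -1185/28, m_4 = 0.
On [1, 2], with S_1(t) = a_1 + b_1·(t - 1) + c_1·(t - 1)² + d_1·(t - 1)³: c_1 = m_1/2 = -303/56, d_1 = (m_2 - m_1)/(6h_1) = 449/56, b_1 = Δ_1 - h_1(2m_1 + m_2)/6 = -157/28.

-5.6071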